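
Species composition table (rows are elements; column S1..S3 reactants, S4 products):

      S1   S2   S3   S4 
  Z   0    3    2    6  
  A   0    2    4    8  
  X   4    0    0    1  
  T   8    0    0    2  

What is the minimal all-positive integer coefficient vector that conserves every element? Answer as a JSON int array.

Coefficients: [1, 4, 6, 4]

Z: 1·0+4·3+6·2 = 24 | 4·6 = 24
A: 1·0+4·2+6·4 = 32 | 4·8 = 32
X: 1·4+4·0+6·0 = 4 | 4·1 = 4
T: 1·8+4·0+6·0 = 8 | 4·2 = 8
gcd(1,4,6,4) = 1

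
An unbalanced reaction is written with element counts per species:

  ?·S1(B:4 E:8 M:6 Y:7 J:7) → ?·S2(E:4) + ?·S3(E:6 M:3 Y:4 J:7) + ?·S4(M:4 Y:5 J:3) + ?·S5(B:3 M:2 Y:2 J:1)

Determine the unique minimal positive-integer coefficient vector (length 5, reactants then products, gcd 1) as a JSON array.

Coefficients: [3, 3, 2, 1, 4]

B: 3·4 = 12 | 3·0+2·0+1·0+4·3 = 12
E: 3·8 = 24 | 3·4+2·6+1·0+4·0 = 24
M: 3·6 = 18 | 3·0+2·3+1·4+4·2 = 18
Y: 3·7 = 21 | 3·0+2·4+1·5+4·2 = 21
J: 3·7 = 21 | 3·0+2·7+1·3+4·1 = 21
gcd(3,3,2,1,4) = 1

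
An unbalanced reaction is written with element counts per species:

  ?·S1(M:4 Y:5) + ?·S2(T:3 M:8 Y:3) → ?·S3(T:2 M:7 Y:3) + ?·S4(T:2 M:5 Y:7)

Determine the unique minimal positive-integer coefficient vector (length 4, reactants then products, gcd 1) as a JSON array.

T: 2·0+4·3 = 12 | 5·2+1·2 = 12
M: 2·4+4·8 = 40 | 5·7+1·5 = 40
Y: 2·5+4·3 = 22 | 5·3+1·7 = 22
gcd(2,4,5,1) = 1

Coefficients: [2, 4, 5, 1]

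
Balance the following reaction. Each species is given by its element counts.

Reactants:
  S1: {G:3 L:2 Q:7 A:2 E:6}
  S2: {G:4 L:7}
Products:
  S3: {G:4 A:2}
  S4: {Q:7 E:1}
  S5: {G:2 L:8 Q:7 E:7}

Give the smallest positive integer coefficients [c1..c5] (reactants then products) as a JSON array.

G: 6·3+4·4 = 34 | 6·4+1·0+5·2 = 34
L: 6·2+4·7 = 40 | 6·0+1·0+5·8 = 40
Q: 6·7+4·0 = 42 | 6·0+1·7+5·7 = 42
A: 6·2+4·0 = 12 | 6·2+1·0+5·0 = 12
E: 6·6+4·0 = 36 | 6·0+1·1+5·7 = 36
gcd(6,4,6,1,5) = 1

Coefficients: [6, 4, 6, 1, 5]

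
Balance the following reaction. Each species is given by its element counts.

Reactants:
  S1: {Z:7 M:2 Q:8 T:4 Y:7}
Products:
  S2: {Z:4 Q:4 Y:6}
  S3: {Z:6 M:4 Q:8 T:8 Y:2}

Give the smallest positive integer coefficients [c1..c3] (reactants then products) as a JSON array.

Z: 2·7 = 14 | 2·4+1·6 = 14
M: 2·2 = 4 | 2·0+1·4 = 4
Q: 2·8 = 16 | 2·4+1·8 = 16
T: 2·4 = 8 | 2·0+1·8 = 8
Y: 2·7 = 14 | 2·6+1·2 = 14
gcd(2,2,1) = 1

Coefficients: [2, 2, 1]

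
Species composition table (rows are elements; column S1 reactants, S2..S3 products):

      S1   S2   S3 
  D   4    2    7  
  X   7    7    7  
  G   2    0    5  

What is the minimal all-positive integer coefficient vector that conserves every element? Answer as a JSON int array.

Coefficients: [5, 3, 2]

D: 5·4 = 20 | 3·2+2·7 = 20
X: 5·7 = 35 | 3·7+2·7 = 35
G: 5·2 = 10 | 3·0+2·5 = 10
gcd(5,3,2) = 1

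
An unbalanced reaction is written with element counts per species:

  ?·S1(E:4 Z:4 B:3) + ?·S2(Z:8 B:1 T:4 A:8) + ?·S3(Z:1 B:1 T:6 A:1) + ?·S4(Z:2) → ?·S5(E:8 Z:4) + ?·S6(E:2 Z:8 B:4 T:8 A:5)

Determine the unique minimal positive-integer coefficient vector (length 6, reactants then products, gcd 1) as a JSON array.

E: 5·4+3·0+6·0+1·0 = 20 | 1·8+6·2 = 20
Z: 5·4+3·8+6·1+1·2 = 52 | 1·4+6·8 = 52
B: 5·3+3·1+6·1+1·0 = 24 | 1·0+6·4 = 24
T: 5·0+3·4+6·6+1·0 = 48 | 1·0+6·8 = 48
A: 5·0+3·8+6·1+1·0 = 30 | 1·0+6·5 = 30
gcd(5,3,6,1,1,6) = 1

Coefficients: [5, 3, 6, 1, 1, 6]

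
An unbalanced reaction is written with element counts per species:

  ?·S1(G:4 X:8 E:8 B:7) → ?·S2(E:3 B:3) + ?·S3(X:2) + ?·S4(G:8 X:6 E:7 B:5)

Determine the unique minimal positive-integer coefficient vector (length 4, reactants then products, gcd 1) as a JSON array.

Coefficients: [2, 3, 5, 1]

G: 2·4 = 8 | 3·0+5·0+1·8 = 8
X: 2·8 = 16 | 3·0+5·2+1·6 = 16
E: 2·8 = 16 | 3·3+5·0+1·7 = 16
B: 2·7 = 14 | 3·3+5·0+1·5 = 14
gcd(2,3,5,1) = 1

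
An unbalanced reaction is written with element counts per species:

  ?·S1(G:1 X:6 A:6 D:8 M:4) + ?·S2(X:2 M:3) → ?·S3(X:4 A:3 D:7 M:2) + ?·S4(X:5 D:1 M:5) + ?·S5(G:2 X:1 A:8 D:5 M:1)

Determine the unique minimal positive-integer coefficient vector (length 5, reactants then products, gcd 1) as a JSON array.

Coefficients: [6, 4, 4, 5, 3]

G: 6·1+4·0 = 6 | 4·0+5·0+3·2 = 6
X: 6·6+4·2 = 44 | 4·4+5·5+3·1 = 44
A: 6·6+4·0 = 36 | 4·3+5·0+3·8 = 36
D: 6·8+4·0 = 48 | 4·7+5·1+3·5 = 48
M: 6·4+4·3 = 36 | 4·2+5·5+3·1 = 36
gcd(6,4,4,5,3) = 1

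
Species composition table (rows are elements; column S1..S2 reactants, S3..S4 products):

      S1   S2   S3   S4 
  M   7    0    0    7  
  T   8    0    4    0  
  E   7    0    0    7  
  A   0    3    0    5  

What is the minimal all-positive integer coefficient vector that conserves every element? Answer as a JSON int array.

Coefficients: [3, 5, 6, 3]

M: 3·7+5·0 = 21 | 6·0+3·7 = 21
T: 3·8+5·0 = 24 | 6·4+3·0 = 24
E: 3·7+5·0 = 21 | 6·0+3·7 = 21
A: 3·0+5·3 = 15 | 6·0+3·5 = 15
gcd(3,5,6,3) = 1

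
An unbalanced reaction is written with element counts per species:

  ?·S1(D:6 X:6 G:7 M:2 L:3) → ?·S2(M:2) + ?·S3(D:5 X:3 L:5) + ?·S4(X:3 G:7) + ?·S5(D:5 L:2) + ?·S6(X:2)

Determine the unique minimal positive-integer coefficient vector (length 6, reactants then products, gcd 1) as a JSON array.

D: 5·6 = 30 | 5·0+1·5+5·0+5·5+6·0 = 30
X: 5·6 = 30 | 5·0+1·3+5·3+5·0+6·2 = 30
G: 5·7 = 35 | 5·0+1·0+5·7+5·0+6·0 = 35
M: 5·2 = 10 | 5·2+1·0+5·0+5·0+6·0 = 10
L: 5·3 = 15 | 5·0+1·5+5·0+5·2+6·0 = 15
gcd(5,5,1,5,5,6) = 1

Coefficients: [5, 5, 1, 5, 5, 6]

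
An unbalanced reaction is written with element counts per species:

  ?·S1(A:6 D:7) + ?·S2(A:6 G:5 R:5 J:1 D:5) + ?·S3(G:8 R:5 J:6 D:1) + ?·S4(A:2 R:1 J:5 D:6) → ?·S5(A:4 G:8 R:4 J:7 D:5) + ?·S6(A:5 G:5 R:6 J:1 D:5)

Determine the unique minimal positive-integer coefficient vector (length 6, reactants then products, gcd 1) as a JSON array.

Coefficients: [2, 6, 5, 1, 5, 6]

A: 2·6+6·6+5·0+1·2 = 50 | 5·4+6·5 = 50
G: 2·0+6·5+5·8+1·0 = 70 | 5·8+6·5 = 70
R: 2·0+6·5+5·5+1·1 = 56 | 5·4+6·6 = 56
J: 2·0+6·1+5·6+1·5 = 41 | 5·7+6·1 = 41
D: 2·7+6·5+5·1+1·6 = 55 | 5·5+6·5 = 55
gcd(2,6,5,1,5,6) = 1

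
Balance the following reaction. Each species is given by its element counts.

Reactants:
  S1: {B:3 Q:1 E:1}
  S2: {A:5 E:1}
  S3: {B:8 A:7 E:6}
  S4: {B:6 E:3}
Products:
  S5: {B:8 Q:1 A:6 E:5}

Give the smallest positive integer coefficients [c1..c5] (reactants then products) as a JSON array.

Coefficients: [6, 3, 3, 1, 6]

B: 6·3+3·0+3·8+1·6 = 48 | 6·8 = 48
Q: 6·1+3·0+3·0+1·0 = 6 | 6·1 = 6
A: 6·0+3·5+3·7+1·0 = 36 | 6·6 = 36
E: 6·1+3·1+3·6+1·3 = 30 | 6·5 = 30
gcd(6,3,3,1,6) = 1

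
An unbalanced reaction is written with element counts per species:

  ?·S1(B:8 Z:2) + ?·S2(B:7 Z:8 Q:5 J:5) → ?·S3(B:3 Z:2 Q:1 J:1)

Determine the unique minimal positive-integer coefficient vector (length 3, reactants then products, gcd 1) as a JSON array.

Coefficients: [1, 1, 5]

B: 1·8+1·7 = 15 | 5·3 = 15
Z: 1·2+1·8 = 10 | 5·2 = 10
Q: 1·0+1·5 = 5 | 5·1 = 5
J: 1·0+1·5 = 5 | 5·1 = 5
gcd(1,1,5) = 1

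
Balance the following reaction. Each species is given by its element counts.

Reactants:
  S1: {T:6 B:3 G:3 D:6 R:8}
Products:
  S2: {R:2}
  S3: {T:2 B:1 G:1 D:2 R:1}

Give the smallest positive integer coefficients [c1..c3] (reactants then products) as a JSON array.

T: 2·6 = 12 | 5·0+6·2 = 12
B: 2·3 = 6 | 5·0+6·1 = 6
G: 2·3 = 6 | 5·0+6·1 = 6
D: 2·6 = 12 | 5·0+6·2 = 12
R: 2·8 = 16 | 5·2+6·1 = 16
gcd(2,5,6) = 1

Coefficients: [2, 5, 6]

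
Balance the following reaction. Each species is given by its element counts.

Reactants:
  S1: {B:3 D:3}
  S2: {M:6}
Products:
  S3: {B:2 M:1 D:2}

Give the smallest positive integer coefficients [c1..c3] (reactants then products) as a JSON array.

B: 4·3+1·0 = 12 | 6·2 = 12
M: 4·0+1·6 = 6 | 6·1 = 6
D: 4·3+1·0 = 12 | 6·2 = 12
gcd(4,1,6) = 1

Coefficients: [4, 1, 6]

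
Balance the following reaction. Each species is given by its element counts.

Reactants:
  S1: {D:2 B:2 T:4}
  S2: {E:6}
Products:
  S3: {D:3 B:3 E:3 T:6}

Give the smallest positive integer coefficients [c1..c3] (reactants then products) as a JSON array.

D: 3·2+1·0 = 6 | 2·3 = 6
B: 3·2+1·0 = 6 | 2·3 = 6
E: 3·0+1·6 = 6 | 2·3 = 6
T: 3·4+1·0 = 12 | 2·6 = 12
gcd(3,1,2) = 1

Coefficients: [3, 1, 2]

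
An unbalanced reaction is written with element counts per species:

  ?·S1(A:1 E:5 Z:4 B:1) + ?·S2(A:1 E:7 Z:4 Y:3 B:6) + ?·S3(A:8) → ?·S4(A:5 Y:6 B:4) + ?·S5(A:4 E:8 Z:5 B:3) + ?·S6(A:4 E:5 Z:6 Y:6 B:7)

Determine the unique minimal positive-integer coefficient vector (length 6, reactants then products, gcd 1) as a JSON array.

A: 5·1+4·1+3·8 = 33 | 1·5+6·4+1·4 = 33
E: 5·5+4·7+3·0 = 53 | 1·0+6·8+1·5 = 53
Z: 5·4+4·4+3·0 = 36 | 1·0+6·5+1·6 = 36
Y: 5·0+4·3+3·0 = 12 | 1·6+6·0+1·6 = 12
B: 5·1+4·6+3·0 = 29 | 1·4+6·3+1·7 = 29
gcd(5,4,3,1,6,1) = 1

Coefficients: [5, 4, 3, 1, 6, 1]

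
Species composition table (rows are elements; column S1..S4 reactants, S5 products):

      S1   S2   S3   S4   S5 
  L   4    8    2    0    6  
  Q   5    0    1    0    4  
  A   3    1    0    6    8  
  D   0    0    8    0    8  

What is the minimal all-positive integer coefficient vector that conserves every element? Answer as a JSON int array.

L: 3·4+1·8+5·2+5·0 = 30 | 5·6 = 30
Q: 3·5+1·0+5·1+5·0 = 20 | 5·4 = 20
A: 3·3+1·1+5·0+5·6 = 40 | 5·8 = 40
D: 3·0+1·0+5·8+5·0 = 40 | 5·8 = 40
gcd(3,1,5,5,5) = 1

Coefficients: [3, 1, 5, 5, 5]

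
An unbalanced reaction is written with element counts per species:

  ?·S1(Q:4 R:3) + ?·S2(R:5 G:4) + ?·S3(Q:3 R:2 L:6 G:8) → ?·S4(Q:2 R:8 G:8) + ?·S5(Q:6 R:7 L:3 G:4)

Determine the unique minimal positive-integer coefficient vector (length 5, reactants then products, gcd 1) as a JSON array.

Coefficients: [6, 6, 2, 3, 4]

Q: 6·4+6·0+2·3 = 30 | 3·2+4·6 = 30
R: 6·3+6·5+2·2 = 52 | 3·8+4·7 = 52
L: 6·0+6·0+2·6 = 12 | 3·0+4·3 = 12
G: 6·0+6·4+2·8 = 40 | 3·8+4·4 = 40
gcd(6,6,2,3,4) = 1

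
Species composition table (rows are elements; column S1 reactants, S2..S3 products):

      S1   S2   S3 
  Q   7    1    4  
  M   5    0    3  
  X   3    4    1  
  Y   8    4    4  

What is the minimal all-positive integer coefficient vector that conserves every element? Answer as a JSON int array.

Q: 3·7 = 21 | 1·1+5·4 = 21
M: 3·5 = 15 | 1·0+5·3 = 15
X: 3·3 = 9 | 1·4+5·1 = 9
Y: 3·8 = 24 | 1·4+5·4 = 24
gcd(3,1,5) = 1

Coefficients: [3, 1, 5]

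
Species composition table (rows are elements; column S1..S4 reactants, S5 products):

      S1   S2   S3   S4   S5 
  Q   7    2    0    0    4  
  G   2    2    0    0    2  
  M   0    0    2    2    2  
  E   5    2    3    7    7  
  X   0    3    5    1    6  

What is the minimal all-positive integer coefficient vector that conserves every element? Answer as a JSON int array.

Coefficients: [2, 3, 4, 1, 5]

Q: 2·7+3·2+4·0+1·0 = 20 | 5·4 = 20
G: 2·2+3·2+4·0+1·0 = 10 | 5·2 = 10
M: 2·0+3·0+4·2+1·2 = 10 | 5·2 = 10
E: 2·5+3·2+4·3+1·7 = 35 | 5·7 = 35
X: 2·0+3·3+4·5+1·1 = 30 | 5·6 = 30
gcd(2,3,4,1,5) = 1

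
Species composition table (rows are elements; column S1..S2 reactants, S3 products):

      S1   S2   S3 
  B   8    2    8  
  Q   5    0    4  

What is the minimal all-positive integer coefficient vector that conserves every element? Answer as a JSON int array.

B: 4·8+4·2 = 40 | 5·8 = 40
Q: 4·5+4·0 = 20 | 5·4 = 20
gcd(4,4,5) = 1

Coefficients: [4, 4, 5]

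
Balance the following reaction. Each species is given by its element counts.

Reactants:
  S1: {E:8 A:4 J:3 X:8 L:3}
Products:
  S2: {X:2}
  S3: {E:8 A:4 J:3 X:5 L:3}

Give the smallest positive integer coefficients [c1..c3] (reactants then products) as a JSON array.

E: 2·8 = 16 | 3·0+2·8 = 16
A: 2·4 = 8 | 3·0+2·4 = 8
J: 2·3 = 6 | 3·0+2·3 = 6
X: 2·8 = 16 | 3·2+2·5 = 16
L: 2·3 = 6 | 3·0+2·3 = 6
gcd(2,3,2) = 1

Coefficients: [2, 3, 2]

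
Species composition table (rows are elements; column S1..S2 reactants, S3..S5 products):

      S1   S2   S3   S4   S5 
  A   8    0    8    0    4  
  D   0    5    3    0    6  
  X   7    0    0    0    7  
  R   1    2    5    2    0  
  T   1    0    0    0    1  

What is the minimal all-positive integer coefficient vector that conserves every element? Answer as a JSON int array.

A: 4·8+6·0 = 32 | 2·8+3·0+4·4 = 32
D: 4·0+6·5 = 30 | 2·3+3·0+4·6 = 30
X: 4·7+6·0 = 28 | 2·0+3·0+4·7 = 28
R: 4·1+6·2 = 16 | 2·5+3·2+4·0 = 16
T: 4·1+6·0 = 4 | 2·0+3·0+4·1 = 4
gcd(4,6,2,3,4) = 1

Coefficients: [4, 6, 2, 3, 4]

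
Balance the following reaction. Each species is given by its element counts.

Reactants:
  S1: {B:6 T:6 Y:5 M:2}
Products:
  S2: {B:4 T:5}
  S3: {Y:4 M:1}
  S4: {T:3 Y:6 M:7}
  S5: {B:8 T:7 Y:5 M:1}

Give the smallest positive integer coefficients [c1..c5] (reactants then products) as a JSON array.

B: 6·6 = 36 | 1·4+1·0+1·0+4·8 = 36
T: 6·6 = 36 | 1·5+1·0+1·3+4·7 = 36
Y: 6·5 = 30 | 1·0+1·4+1·6+4·5 = 30
M: 6·2 = 12 | 1·0+1·1+1·7+4·1 = 12
gcd(6,1,1,1,4) = 1

Coefficients: [6, 1, 1, 1, 4]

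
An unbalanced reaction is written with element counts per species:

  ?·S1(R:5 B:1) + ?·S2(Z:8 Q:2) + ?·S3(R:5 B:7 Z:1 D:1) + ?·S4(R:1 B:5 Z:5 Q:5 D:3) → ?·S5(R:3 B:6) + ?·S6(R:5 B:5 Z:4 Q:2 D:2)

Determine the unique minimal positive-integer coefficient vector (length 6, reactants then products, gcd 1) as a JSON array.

Coefficients: [2, 1, 6, 2, 4, 6]

R: 2·5+1·0+6·5+2·1 = 42 | 4·3+6·5 = 42
B: 2·1+1·0+6·7+2·5 = 54 | 4·6+6·5 = 54
Z: 2·0+1·8+6·1+2·5 = 24 | 4·0+6·4 = 24
Q: 2·0+1·2+6·0+2·5 = 12 | 4·0+6·2 = 12
D: 2·0+1·0+6·1+2·3 = 12 | 4·0+6·2 = 12
gcd(2,1,6,2,4,6) = 1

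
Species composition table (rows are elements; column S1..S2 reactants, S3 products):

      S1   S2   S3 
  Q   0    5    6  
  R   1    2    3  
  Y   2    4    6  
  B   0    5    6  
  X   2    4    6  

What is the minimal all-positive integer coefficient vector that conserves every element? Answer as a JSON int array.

Coefficients: [3, 6, 5]

Q: 3·0+6·5 = 30 | 5·6 = 30
R: 3·1+6·2 = 15 | 5·3 = 15
Y: 3·2+6·4 = 30 | 5·6 = 30
B: 3·0+6·5 = 30 | 5·6 = 30
X: 3·2+6·4 = 30 | 5·6 = 30
gcd(3,6,5) = 1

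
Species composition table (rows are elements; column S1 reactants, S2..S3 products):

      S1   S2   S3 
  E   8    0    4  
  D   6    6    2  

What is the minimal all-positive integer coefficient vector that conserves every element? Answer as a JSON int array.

Coefficients: [3, 1, 6]

E: 3·8 = 24 | 1·0+6·4 = 24
D: 3·6 = 18 | 1·6+6·2 = 18
gcd(3,1,6) = 1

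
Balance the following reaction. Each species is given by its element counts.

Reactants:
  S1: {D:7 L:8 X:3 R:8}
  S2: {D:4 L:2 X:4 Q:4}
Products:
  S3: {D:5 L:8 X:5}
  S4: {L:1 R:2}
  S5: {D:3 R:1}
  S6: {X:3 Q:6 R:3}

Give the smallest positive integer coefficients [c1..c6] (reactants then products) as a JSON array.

D: 3·7+3·4 = 33 | 3·5+6·0+6·3+2·0 = 33
L: 3·8+3·2 = 30 | 3·8+6·1+6·0+2·0 = 30
X: 3·3+3·4 = 21 | 3·5+6·0+6·0+2·3 = 21
Q: 3·0+3·4 = 12 | 3·0+6·0+6·0+2·6 = 12
R: 3·8+3·0 = 24 | 3·0+6·2+6·1+2·3 = 24
gcd(3,3,3,6,6,2) = 1

Coefficients: [3, 3, 3, 6, 6, 2]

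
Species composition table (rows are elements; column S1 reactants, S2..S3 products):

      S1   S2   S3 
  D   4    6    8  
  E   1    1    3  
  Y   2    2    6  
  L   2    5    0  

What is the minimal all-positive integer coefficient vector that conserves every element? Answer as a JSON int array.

Coefficients: [5, 2, 1]

D: 5·4 = 20 | 2·6+1·8 = 20
E: 5·1 = 5 | 2·1+1·3 = 5
Y: 5·2 = 10 | 2·2+1·6 = 10
L: 5·2 = 10 | 2·5+1·0 = 10
gcd(5,2,1) = 1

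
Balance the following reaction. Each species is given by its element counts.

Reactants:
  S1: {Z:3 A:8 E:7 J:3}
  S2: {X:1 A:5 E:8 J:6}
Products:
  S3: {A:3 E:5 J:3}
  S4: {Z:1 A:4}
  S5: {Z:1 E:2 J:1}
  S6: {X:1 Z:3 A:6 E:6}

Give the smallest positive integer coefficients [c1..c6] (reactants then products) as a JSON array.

Coefficients: [5, 1, 5, 6, 6, 1]

X: 5·0+1·1 = 1 | 5·0+6·0+6·0+1·1 = 1
Z: 5·3+1·0 = 15 | 5·0+6·1+6·1+1·3 = 15
A: 5·8+1·5 = 45 | 5·3+6·4+6·0+1·6 = 45
E: 5·7+1·8 = 43 | 5·5+6·0+6·2+1·6 = 43
J: 5·3+1·6 = 21 | 5·3+6·0+6·1+1·0 = 21
gcd(5,1,5,6,6,1) = 1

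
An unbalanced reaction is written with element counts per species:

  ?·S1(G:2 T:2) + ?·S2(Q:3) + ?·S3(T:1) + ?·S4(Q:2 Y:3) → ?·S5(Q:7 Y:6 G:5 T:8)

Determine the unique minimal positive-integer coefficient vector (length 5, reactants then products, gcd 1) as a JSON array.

Q: 5·0+2·3+6·0+4·2 = 14 | 2·7 = 14
Y: 5·0+2·0+6·0+4·3 = 12 | 2·6 = 12
G: 5·2+2·0+6·0+4·0 = 10 | 2·5 = 10
T: 5·2+2·0+6·1+4·0 = 16 | 2·8 = 16
gcd(5,2,6,4,2) = 1

Coefficients: [5, 2, 6, 4, 2]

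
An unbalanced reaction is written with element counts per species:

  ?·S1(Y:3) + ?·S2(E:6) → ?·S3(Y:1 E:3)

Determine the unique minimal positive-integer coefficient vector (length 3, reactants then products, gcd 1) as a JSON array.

Y: 2·3+3·0 = 6 | 6·1 = 6
E: 2·0+3·6 = 18 | 6·3 = 18
gcd(2,3,6) = 1

Coefficients: [2, 3, 6]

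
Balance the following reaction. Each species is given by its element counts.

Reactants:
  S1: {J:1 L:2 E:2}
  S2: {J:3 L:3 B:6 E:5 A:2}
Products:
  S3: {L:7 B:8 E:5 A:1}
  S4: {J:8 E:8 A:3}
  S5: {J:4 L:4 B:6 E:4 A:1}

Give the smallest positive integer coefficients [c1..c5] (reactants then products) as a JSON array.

J: 5·1+5·3 = 20 | 3·0+2·8+1·4 = 20
L: 5·2+5·3 = 25 | 3·7+2·0+1·4 = 25
B: 5·0+5·6 = 30 | 3·8+2·0+1·6 = 30
E: 5·2+5·5 = 35 | 3·5+2·8+1·4 = 35
A: 5·0+5·2 = 10 | 3·1+2·3+1·1 = 10
gcd(5,5,3,2,1) = 1

Coefficients: [5, 5, 3, 2, 1]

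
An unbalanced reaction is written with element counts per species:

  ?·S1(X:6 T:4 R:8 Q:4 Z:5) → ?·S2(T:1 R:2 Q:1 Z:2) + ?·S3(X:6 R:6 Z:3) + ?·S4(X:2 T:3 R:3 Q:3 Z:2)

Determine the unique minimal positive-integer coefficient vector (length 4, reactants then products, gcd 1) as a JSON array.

Coefficients: [5, 2, 3, 6]

X: 5·6 = 30 | 2·0+3·6+6·2 = 30
T: 5·4 = 20 | 2·1+3·0+6·3 = 20
R: 5·8 = 40 | 2·2+3·6+6·3 = 40
Q: 5·4 = 20 | 2·1+3·0+6·3 = 20
Z: 5·5 = 25 | 2·2+3·3+6·2 = 25
gcd(5,2,3,6) = 1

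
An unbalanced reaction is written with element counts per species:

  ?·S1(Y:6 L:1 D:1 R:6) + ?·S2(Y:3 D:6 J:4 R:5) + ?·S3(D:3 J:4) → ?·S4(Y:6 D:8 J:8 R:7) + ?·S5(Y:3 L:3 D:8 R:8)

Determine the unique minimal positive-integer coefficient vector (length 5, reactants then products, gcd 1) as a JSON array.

Y: 3·6+5·3+5·0 = 33 | 5·6+1·3 = 33
L: 3·1+5·0+5·0 = 3 | 5·0+1·3 = 3
D: 3·1+5·6+5·3 = 48 | 5·8+1·8 = 48
J: 3·0+5·4+5·4 = 40 | 5·8+1·0 = 40
R: 3·6+5·5+5·0 = 43 | 5·7+1·8 = 43
gcd(3,5,5,5,1) = 1

Coefficients: [3, 5, 5, 5, 1]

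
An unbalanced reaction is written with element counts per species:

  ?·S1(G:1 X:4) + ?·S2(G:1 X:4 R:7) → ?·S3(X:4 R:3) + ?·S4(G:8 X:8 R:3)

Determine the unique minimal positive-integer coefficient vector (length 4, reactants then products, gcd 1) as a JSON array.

Coefficients: [5, 3, 6, 1]

G: 5·1+3·1 = 8 | 6·0+1·8 = 8
X: 5·4+3·4 = 32 | 6·4+1·8 = 32
R: 5·0+3·7 = 21 | 6·3+1·3 = 21
gcd(5,3,6,1) = 1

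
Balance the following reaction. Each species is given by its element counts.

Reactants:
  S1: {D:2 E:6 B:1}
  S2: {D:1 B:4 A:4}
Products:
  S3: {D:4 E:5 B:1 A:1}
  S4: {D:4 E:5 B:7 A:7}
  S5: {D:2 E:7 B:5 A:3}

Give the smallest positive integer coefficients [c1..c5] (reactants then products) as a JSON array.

Coefficients: [6, 6, 1, 2, 3]

D: 6·2+6·1 = 18 | 1·4+2·4+3·2 = 18
E: 6·6+6·0 = 36 | 1·5+2·5+3·7 = 36
B: 6·1+6·4 = 30 | 1·1+2·7+3·5 = 30
A: 6·0+6·4 = 24 | 1·1+2·7+3·3 = 24
gcd(6,6,1,2,3) = 1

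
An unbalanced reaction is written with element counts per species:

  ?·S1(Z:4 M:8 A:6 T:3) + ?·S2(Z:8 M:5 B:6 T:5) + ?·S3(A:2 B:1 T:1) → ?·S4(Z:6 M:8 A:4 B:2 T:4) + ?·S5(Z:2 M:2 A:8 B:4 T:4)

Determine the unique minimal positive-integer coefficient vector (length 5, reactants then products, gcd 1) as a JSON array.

Coefficients: [4, 2, 2, 5, 1]

Z: 4·4+2·8+2·0 = 32 | 5·6+1·2 = 32
M: 4·8+2·5+2·0 = 42 | 5·8+1·2 = 42
A: 4·6+2·0+2·2 = 28 | 5·4+1·8 = 28
B: 4·0+2·6+2·1 = 14 | 5·2+1·4 = 14
T: 4·3+2·5+2·1 = 24 | 5·4+1·4 = 24
gcd(4,2,2,5,1) = 1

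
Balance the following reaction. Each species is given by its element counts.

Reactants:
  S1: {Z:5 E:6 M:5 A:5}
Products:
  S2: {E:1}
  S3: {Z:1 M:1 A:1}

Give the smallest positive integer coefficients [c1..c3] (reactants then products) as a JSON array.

Coefficients: [1, 6, 5]

Z: 1·5 = 5 | 6·0+5·1 = 5
E: 1·6 = 6 | 6·1+5·0 = 6
M: 1·5 = 5 | 6·0+5·1 = 5
A: 1·5 = 5 | 6·0+5·1 = 5
gcd(1,6,5) = 1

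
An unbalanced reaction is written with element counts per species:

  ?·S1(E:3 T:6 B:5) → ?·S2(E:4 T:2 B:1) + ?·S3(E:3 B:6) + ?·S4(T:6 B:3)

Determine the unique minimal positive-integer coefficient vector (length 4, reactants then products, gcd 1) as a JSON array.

E: 6·3 = 18 | 3·4+2·3+5·0 = 18
T: 6·6 = 36 | 3·2+2·0+5·6 = 36
B: 6·5 = 30 | 3·1+2·6+5·3 = 30
gcd(6,3,2,5) = 1

Coefficients: [6, 3, 2, 5]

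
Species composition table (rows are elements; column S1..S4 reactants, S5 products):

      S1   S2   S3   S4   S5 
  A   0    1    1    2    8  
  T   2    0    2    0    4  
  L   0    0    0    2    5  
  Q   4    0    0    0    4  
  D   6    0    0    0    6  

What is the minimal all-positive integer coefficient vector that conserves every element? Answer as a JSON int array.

A: 2·0+4·1+2·1+5·2 = 16 | 2·8 = 16
T: 2·2+4·0+2·2+5·0 = 8 | 2·4 = 8
L: 2·0+4·0+2·0+5·2 = 10 | 2·5 = 10
Q: 2·4+4·0+2·0+5·0 = 8 | 2·4 = 8
D: 2·6+4·0+2·0+5·0 = 12 | 2·6 = 12
gcd(2,4,2,5,2) = 1

Coefficients: [2, 4, 2, 5, 2]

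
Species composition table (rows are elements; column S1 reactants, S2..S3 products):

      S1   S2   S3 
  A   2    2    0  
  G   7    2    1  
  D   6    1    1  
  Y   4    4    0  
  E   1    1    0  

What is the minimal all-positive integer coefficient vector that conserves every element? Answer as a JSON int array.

A: 1·2 = 2 | 1·2+5·0 = 2
G: 1·7 = 7 | 1·2+5·1 = 7
D: 1·6 = 6 | 1·1+5·1 = 6
Y: 1·4 = 4 | 1·4+5·0 = 4
E: 1·1 = 1 | 1·1+5·0 = 1
gcd(1,1,5) = 1

Coefficients: [1, 1, 5]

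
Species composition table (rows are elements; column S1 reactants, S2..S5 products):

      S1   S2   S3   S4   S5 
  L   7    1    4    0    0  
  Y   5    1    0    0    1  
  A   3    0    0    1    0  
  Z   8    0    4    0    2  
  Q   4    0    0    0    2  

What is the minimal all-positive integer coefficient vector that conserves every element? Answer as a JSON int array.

Coefficients: [1, 3, 1, 3, 2]

L: 1·7 = 7 | 3·1+1·4+3·0+2·0 = 7
Y: 1·5 = 5 | 3·1+1·0+3·0+2·1 = 5
A: 1·3 = 3 | 3·0+1·0+3·1+2·0 = 3
Z: 1·8 = 8 | 3·0+1·4+3·0+2·2 = 8
Q: 1·4 = 4 | 3·0+1·0+3·0+2·2 = 4
gcd(1,3,1,3,2) = 1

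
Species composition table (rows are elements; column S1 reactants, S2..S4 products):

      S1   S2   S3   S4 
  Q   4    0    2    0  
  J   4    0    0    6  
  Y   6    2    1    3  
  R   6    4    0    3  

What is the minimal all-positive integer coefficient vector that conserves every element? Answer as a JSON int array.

Coefficients: [3, 3, 6, 2]

Q: 3·4 = 12 | 3·0+6·2+2·0 = 12
J: 3·4 = 12 | 3·0+6·0+2·6 = 12
Y: 3·6 = 18 | 3·2+6·1+2·3 = 18
R: 3·6 = 18 | 3·4+6·0+2·3 = 18
gcd(3,3,6,2) = 1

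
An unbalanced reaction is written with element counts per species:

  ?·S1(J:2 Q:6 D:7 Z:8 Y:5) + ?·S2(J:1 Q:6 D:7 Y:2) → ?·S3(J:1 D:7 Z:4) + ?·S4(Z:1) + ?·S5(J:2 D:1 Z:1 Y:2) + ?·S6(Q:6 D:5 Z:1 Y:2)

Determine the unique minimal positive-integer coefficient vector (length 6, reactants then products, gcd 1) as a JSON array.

J: 2·2+3·1 = 7 | 1·1+4·0+3·2+5·0 = 7
Q: 2·6+3·6 = 30 | 1·0+4·0+3·0+5·6 = 30
D: 2·7+3·7 = 35 | 1·7+4·0+3·1+5·5 = 35
Z: 2·8+3·0 = 16 | 1·4+4·1+3·1+5·1 = 16
Y: 2·5+3·2 = 16 | 1·0+4·0+3·2+5·2 = 16
gcd(2,3,1,4,3,5) = 1

Coefficients: [2, 3, 1, 4, 3, 5]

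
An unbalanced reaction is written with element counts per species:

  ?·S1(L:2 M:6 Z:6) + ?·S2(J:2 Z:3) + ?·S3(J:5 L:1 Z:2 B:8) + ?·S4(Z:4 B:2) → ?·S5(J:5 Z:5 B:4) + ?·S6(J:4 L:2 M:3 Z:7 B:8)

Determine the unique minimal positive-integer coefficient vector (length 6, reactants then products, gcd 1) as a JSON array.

J: 3·0+2·2+6·5+4·0 = 34 | 2·5+6·4 = 34
L: 3·2+2·0+6·1+4·0 = 12 | 2·0+6·2 = 12
M: 3·6+2·0+6·0+4·0 = 18 | 2·0+6·3 = 18
Z: 3·6+2·3+6·2+4·4 = 52 | 2·5+6·7 = 52
B: 3·0+2·0+6·8+4·2 = 56 | 2·4+6·8 = 56
gcd(3,2,6,4,2,6) = 1

Coefficients: [3, 2, 6, 4, 2, 6]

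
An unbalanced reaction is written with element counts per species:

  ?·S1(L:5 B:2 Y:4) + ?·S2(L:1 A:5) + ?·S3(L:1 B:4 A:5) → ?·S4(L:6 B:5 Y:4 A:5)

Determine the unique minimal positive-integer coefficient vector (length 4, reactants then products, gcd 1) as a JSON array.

Coefficients: [4, 1, 3, 4]

L: 4·5+1·1+3·1 = 24 | 4·6 = 24
B: 4·2+1·0+3·4 = 20 | 4·5 = 20
Y: 4·4+1·0+3·0 = 16 | 4·4 = 16
A: 4·0+1·5+3·5 = 20 | 4·5 = 20
gcd(4,1,3,4) = 1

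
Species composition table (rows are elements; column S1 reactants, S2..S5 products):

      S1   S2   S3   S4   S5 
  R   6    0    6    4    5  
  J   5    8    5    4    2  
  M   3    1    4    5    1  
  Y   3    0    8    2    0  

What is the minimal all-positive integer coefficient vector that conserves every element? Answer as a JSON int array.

Coefficients: [6, 1, 2, 1, 4]

R: 6·6 = 36 | 1·0+2·6+1·4+4·5 = 36
J: 6·5 = 30 | 1·8+2·5+1·4+4·2 = 30
M: 6·3 = 18 | 1·1+2·4+1·5+4·1 = 18
Y: 6·3 = 18 | 1·0+2·8+1·2+4·0 = 18
gcd(6,1,2,1,4) = 1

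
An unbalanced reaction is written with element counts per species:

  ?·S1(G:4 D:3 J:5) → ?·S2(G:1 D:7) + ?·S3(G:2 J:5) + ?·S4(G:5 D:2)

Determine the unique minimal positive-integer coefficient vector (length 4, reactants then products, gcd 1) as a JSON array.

G: 3·4 = 12 | 1·1+3·2+1·5 = 12
D: 3·3 = 9 | 1·7+3·0+1·2 = 9
J: 3·5 = 15 | 1·0+3·5+1·0 = 15
gcd(3,1,3,1) = 1

Coefficients: [3, 1, 3, 1]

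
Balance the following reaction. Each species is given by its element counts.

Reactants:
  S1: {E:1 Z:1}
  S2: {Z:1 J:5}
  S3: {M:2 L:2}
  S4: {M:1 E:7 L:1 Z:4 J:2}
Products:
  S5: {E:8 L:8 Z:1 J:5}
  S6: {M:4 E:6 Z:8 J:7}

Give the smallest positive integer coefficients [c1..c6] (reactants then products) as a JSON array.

M: 6·0+3·0+3·2+2·1 = 8 | 1·0+2·4 = 8
E: 6·1+3·0+3·0+2·7 = 20 | 1·8+2·6 = 20
L: 6·0+3·0+3·2+2·1 = 8 | 1·8+2·0 = 8
Z: 6·1+3·1+3·0+2·4 = 17 | 1·1+2·8 = 17
J: 6·0+3·5+3·0+2·2 = 19 | 1·5+2·7 = 19
gcd(6,3,3,2,1,2) = 1

Coefficients: [6, 3, 3, 2, 1, 2]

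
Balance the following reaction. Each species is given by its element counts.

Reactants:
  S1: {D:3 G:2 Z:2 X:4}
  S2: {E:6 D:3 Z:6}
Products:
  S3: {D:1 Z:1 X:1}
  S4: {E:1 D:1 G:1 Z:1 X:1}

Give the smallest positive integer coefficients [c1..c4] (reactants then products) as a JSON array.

E: 3·0+1·6 = 6 | 6·0+6·1 = 6
D: 3·3+1·3 = 12 | 6·1+6·1 = 12
G: 3·2+1·0 = 6 | 6·0+6·1 = 6
Z: 3·2+1·6 = 12 | 6·1+6·1 = 12
X: 3·4+1·0 = 12 | 6·1+6·1 = 12
gcd(3,1,6,6) = 1

Coefficients: [3, 1, 6, 6]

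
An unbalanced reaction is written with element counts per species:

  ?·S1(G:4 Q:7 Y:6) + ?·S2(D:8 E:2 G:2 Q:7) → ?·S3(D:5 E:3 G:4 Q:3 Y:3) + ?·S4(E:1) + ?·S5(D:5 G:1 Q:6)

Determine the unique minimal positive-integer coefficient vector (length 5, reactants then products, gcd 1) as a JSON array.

Coefficients: [1, 5, 2, 4, 6]

D: 1·0+5·8 = 40 | 2·5+4·0+6·5 = 40
E: 1·0+5·2 = 10 | 2·3+4·1+6·0 = 10
G: 1·4+5·2 = 14 | 2·4+4·0+6·1 = 14
Q: 1·7+5·7 = 42 | 2·3+4·0+6·6 = 42
Y: 1·6+5·0 = 6 | 2·3+4·0+6·0 = 6
gcd(1,5,2,4,6) = 1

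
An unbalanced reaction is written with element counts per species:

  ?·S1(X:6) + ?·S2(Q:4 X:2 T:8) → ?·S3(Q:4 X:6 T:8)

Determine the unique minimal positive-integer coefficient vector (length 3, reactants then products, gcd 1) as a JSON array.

Coefficients: [2, 3, 3]

Q: 2·0+3·4 = 12 | 3·4 = 12
X: 2·6+3·2 = 18 | 3·6 = 18
T: 2·0+3·8 = 24 | 3·8 = 24
gcd(2,3,3) = 1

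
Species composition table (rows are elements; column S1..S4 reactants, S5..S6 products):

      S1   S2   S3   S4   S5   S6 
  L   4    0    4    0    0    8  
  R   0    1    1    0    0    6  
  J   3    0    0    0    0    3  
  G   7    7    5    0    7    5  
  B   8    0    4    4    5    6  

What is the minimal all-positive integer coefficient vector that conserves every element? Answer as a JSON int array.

L: 1·4+5·0+1·4+6·0 = 8 | 6·0+1·8 = 8
R: 1·0+5·1+1·1+6·0 = 6 | 6·0+1·6 = 6
J: 1·3+5·0+1·0+6·0 = 3 | 6·0+1·3 = 3
G: 1·7+5·7+1·5+6·0 = 47 | 6·7+1·5 = 47
B: 1·8+5·0+1·4+6·4 = 36 | 6·5+1·6 = 36
gcd(1,5,1,6,6,1) = 1

Coefficients: [1, 5, 1, 6, 6, 1]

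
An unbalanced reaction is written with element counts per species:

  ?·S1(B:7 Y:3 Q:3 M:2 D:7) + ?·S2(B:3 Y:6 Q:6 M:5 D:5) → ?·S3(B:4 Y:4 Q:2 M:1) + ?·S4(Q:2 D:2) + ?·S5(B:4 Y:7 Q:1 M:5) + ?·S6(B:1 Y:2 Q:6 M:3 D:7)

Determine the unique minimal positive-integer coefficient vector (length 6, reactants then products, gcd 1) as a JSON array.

B: 1·7+6·3 = 25 | 2·4+1·0+3·4+5·1 = 25
Y: 1·3+6·6 = 39 | 2·4+1·0+3·7+5·2 = 39
Q: 1·3+6·6 = 39 | 2·2+1·2+3·1+5·6 = 39
M: 1·2+6·5 = 32 | 2·1+1·0+3·5+5·3 = 32
D: 1·7+6·5 = 37 | 2·0+1·2+3·0+5·7 = 37
gcd(1,6,2,1,3,5) = 1

Coefficients: [1, 6, 2, 1, 3, 5]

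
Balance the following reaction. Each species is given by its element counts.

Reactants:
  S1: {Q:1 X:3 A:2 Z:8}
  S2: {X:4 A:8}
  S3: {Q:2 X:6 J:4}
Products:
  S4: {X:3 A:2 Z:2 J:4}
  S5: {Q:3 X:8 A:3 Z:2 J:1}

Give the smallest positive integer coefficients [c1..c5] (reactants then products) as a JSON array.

Q: 2·1+2·0+5·2 = 12 | 4·0+4·3 = 12
X: 2·3+2·4+5·6 = 44 | 4·3+4·8 = 44
A: 2·2+2·8+5·0 = 20 | 4·2+4·3 = 20
Z: 2·8+2·0+5·0 = 16 | 4·2+4·2 = 16
J: 2·0+2·0+5·4 = 20 | 4·4+4·1 = 20
gcd(2,2,5,4,4) = 1

Coefficients: [2, 2, 5, 4, 4]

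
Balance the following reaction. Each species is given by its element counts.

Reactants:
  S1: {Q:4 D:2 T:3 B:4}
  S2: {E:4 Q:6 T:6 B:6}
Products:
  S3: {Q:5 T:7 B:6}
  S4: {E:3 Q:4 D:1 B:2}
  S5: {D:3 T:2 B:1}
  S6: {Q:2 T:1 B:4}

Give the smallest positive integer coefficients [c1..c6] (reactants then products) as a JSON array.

E: 5·0+3·4 = 12 | 4·0+4·3+2·0+1·0 = 12
Q: 5·4+3·6 = 38 | 4·5+4·4+2·0+1·2 = 38
D: 5·2+3·0 = 10 | 4·0+4·1+2·3+1·0 = 10
T: 5·3+3·6 = 33 | 4·7+4·0+2·2+1·1 = 33
B: 5·4+3·6 = 38 | 4·6+4·2+2·1+1·4 = 38
gcd(5,3,4,4,2,1) = 1

Coefficients: [5, 3, 4, 4, 2, 1]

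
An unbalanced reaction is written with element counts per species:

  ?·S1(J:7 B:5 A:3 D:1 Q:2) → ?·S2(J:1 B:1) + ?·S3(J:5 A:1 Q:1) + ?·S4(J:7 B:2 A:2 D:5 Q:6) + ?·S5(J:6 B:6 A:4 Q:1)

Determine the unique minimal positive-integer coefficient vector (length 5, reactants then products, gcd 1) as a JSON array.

Coefficients: [5, 5, 1, 1, 3]

J: 5·7 = 35 | 5·1+1·5+1·7+3·6 = 35
B: 5·5 = 25 | 5·1+1·0+1·2+3·6 = 25
A: 5·3 = 15 | 5·0+1·1+1·2+3·4 = 15
D: 5·1 = 5 | 5·0+1·0+1·5+3·0 = 5
Q: 5·2 = 10 | 5·0+1·1+1·6+3·1 = 10
gcd(5,5,1,1,3) = 1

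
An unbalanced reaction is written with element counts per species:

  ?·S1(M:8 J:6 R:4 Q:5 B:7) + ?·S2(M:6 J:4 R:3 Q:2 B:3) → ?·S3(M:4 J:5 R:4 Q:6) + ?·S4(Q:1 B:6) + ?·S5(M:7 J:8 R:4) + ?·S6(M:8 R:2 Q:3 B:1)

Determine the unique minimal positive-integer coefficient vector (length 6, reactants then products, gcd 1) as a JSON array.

Coefficients: [3, 6, 2, 6, 4, 3]

M: 3·8+6·6 = 60 | 2·4+6·0+4·7+3·8 = 60
J: 3·6+6·4 = 42 | 2·5+6·0+4·8+3·0 = 42
R: 3·4+6·3 = 30 | 2·4+6·0+4·4+3·2 = 30
Q: 3·5+6·2 = 27 | 2·6+6·1+4·0+3·3 = 27
B: 3·7+6·3 = 39 | 2·0+6·6+4·0+3·1 = 39
gcd(3,6,2,6,4,3) = 1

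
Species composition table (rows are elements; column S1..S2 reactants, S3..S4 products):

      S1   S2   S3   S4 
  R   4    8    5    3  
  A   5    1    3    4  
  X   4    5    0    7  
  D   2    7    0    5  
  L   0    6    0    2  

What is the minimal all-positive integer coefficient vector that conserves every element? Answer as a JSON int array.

R: 4·4+1·8 = 24 | 3·5+3·3 = 24
A: 4·5+1·1 = 21 | 3·3+3·4 = 21
X: 4·4+1·5 = 21 | 3·0+3·7 = 21
D: 4·2+1·7 = 15 | 3·0+3·5 = 15
L: 4·0+1·6 = 6 | 3·0+3·2 = 6
gcd(4,1,3,3) = 1

Coefficients: [4, 1, 3, 3]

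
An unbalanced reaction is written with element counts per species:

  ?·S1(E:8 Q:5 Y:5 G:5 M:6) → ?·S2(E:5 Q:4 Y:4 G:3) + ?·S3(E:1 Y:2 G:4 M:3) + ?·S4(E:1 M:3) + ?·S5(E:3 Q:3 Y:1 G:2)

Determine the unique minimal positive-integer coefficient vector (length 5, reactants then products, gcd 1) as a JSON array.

Coefficients: [3, 3, 1, 5, 1]

E: 3·8 = 24 | 3·5+1·1+5·1+1·3 = 24
Q: 3·5 = 15 | 3·4+1·0+5·0+1·3 = 15
Y: 3·5 = 15 | 3·4+1·2+5·0+1·1 = 15
G: 3·5 = 15 | 3·3+1·4+5·0+1·2 = 15
M: 3·6 = 18 | 3·0+1·3+5·3+1·0 = 18
gcd(3,3,1,5,1) = 1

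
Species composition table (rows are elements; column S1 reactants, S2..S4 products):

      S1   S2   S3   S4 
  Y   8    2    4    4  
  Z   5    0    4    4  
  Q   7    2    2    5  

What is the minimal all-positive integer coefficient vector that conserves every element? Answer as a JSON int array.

Coefficients: [4, 6, 3, 2]

Y: 4·8 = 32 | 6·2+3·4+2·4 = 32
Z: 4·5 = 20 | 6·0+3·4+2·4 = 20
Q: 4·7 = 28 | 6·2+3·2+2·5 = 28
gcd(4,6,3,2) = 1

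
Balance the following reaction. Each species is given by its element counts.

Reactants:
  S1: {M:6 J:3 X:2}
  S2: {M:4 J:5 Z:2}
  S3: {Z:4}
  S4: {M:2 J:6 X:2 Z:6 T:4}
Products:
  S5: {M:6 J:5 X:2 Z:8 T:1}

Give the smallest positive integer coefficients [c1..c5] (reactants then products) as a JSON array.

M: 3·6+1·4+6·0+1·2 = 24 | 4·6 = 24
J: 3·3+1·5+6·0+1·6 = 20 | 4·5 = 20
X: 3·2+1·0+6·0+1·2 = 8 | 4·2 = 8
Z: 3·0+1·2+6·4+1·6 = 32 | 4·8 = 32
T: 3·0+1·0+6·0+1·4 = 4 | 4·1 = 4
gcd(3,1,6,1,4) = 1

Coefficients: [3, 1, 6, 1, 4]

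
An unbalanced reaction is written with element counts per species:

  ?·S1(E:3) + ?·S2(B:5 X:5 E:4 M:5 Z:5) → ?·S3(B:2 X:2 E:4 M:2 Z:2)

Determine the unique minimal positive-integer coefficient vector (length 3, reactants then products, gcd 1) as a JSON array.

B: 4·0+2·5 = 10 | 5·2 = 10
X: 4·0+2·5 = 10 | 5·2 = 10
E: 4·3+2·4 = 20 | 5·4 = 20
M: 4·0+2·5 = 10 | 5·2 = 10
Z: 4·0+2·5 = 10 | 5·2 = 10
gcd(4,2,5) = 1

Coefficients: [4, 2, 5]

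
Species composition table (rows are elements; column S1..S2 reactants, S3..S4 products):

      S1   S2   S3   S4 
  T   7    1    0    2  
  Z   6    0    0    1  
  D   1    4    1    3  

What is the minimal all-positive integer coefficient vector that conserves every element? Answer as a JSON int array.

Coefficients: [1, 5, 3, 6]

T: 1·7+5·1 = 12 | 3·0+6·2 = 12
Z: 1·6+5·0 = 6 | 3·0+6·1 = 6
D: 1·1+5·4 = 21 | 3·1+6·3 = 21
gcd(1,5,3,6) = 1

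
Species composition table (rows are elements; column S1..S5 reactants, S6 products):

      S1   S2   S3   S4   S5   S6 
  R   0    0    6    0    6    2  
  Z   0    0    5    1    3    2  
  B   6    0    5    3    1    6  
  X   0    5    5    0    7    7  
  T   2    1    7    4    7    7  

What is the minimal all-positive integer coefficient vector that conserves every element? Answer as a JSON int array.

Coefficients: [3, 6, 1, 4, 1, 6]

R: 3·0+6·0+1·6+4·0+1·6 = 12 | 6·2 = 12
Z: 3·0+6·0+1·5+4·1+1·3 = 12 | 6·2 = 12
B: 3·6+6·0+1·5+4·3+1·1 = 36 | 6·6 = 36
X: 3·0+6·5+1·5+4·0+1·7 = 42 | 6·7 = 42
T: 3·2+6·1+1·7+4·4+1·7 = 42 | 6·7 = 42
gcd(3,6,1,4,1,6) = 1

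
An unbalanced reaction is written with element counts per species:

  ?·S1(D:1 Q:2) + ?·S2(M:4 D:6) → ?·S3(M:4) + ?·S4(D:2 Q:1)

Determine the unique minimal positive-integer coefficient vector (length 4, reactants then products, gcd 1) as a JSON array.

Coefficients: [2, 1, 1, 4]

M: 2·0+1·4 = 4 | 1·4+4·0 = 4
D: 2·1+1·6 = 8 | 1·0+4·2 = 8
Q: 2·2+1·0 = 4 | 1·0+4·1 = 4
gcd(2,1,1,4) = 1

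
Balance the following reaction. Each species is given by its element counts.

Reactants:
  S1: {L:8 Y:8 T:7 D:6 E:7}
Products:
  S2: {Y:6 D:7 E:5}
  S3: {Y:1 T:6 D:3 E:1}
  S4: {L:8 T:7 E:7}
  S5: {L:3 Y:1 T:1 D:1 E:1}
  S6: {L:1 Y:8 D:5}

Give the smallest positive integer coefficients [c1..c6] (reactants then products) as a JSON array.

Coefficients: [6, 1, 1, 5, 1, 5]

L: 6·8 = 48 | 1·0+1·0+5·8+1·3+5·1 = 48
Y: 6·8 = 48 | 1·6+1·1+5·0+1·1+5·8 = 48
T: 6·7 = 42 | 1·0+1·6+5·7+1·1+5·0 = 42
D: 6·6 = 36 | 1·7+1·3+5·0+1·1+5·5 = 36
E: 6·7 = 42 | 1·5+1·1+5·7+1·1+5·0 = 42
gcd(6,1,1,5,1,5) = 1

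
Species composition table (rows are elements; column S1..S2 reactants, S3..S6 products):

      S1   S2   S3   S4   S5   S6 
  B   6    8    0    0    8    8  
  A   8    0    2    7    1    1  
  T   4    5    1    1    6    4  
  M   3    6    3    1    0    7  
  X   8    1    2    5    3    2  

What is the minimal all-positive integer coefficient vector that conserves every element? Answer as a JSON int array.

B: 4·6+6·8 = 72 | 1·0+3·0+3·8+6·8 = 72
A: 4·8+6·0 = 32 | 1·2+3·7+3·1+6·1 = 32
T: 4·4+6·5 = 46 | 1·1+3·1+3·6+6·4 = 46
M: 4·3+6·6 = 48 | 1·3+3·1+3·0+6·7 = 48
X: 4·8+6·1 = 38 | 1·2+3·5+3·3+6·2 = 38
gcd(4,6,1,3,3,6) = 1

Coefficients: [4, 6, 1, 3, 3, 6]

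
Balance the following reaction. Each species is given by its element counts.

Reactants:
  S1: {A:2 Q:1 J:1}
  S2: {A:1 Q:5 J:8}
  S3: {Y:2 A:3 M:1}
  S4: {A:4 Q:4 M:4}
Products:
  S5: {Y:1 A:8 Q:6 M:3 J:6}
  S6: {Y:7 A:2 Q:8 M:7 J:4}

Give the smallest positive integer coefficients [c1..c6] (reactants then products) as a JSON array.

Coefficients: [2, 4, 6, 4, 5, 1]

Y: 2·0+4·0+6·2+4·0 = 12 | 5·1+1·7 = 12
A: 2·2+4·1+6·3+4·4 = 42 | 5·8+1·2 = 42
Q: 2·1+4·5+6·0+4·4 = 38 | 5·6+1·8 = 38
M: 2·0+4·0+6·1+4·4 = 22 | 5·3+1·7 = 22
J: 2·1+4·8+6·0+4·0 = 34 | 5·6+1·4 = 34
gcd(2,4,6,4,5,1) = 1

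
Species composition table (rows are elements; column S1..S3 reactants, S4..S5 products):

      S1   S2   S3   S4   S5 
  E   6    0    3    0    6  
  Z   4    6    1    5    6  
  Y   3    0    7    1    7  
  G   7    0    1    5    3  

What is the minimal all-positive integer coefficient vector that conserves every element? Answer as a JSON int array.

Coefficients: [3, 4, 4, 2, 5]

E: 3·6+4·0+4·3 = 30 | 2·0+5·6 = 30
Z: 3·4+4·6+4·1 = 40 | 2·5+5·6 = 40
Y: 3·3+4·0+4·7 = 37 | 2·1+5·7 = 37
G: 3·7+4·0+4·1 = 25 | 2·5+5·3 = 25
gcd(3,4,4,2,5) = 1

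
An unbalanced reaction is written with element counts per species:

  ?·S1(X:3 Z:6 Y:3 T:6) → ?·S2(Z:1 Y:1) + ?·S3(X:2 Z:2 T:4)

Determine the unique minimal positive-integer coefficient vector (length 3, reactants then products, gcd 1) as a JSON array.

Coefficients: [2, 6, 3]

X: 2·3 = 6 | 6·0+3·2 = 6
Z: 2·6 = 12 | 6·1+3·2 = 12
Y: 2·3 = 6 | 6·1+3·0 = 6
T: 2·6 = 12 | 6·0+3·4 = 12
gcd(2,6,3) = 1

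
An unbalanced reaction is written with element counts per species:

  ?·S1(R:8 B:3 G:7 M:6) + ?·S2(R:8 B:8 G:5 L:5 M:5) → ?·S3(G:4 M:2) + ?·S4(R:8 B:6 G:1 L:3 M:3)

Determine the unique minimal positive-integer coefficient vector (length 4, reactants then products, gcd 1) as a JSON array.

R: 2·8+3·8 = 40 | 6·0+5·8 = 40
B: 2·3+3·8 = 30 | 6·0+5·6 = 30
G: 2·7+3·5 = 29 | 6·4+5·1 = 29
L: 2·0+3·5 = 15 | 6·0+5·3 = 15
M: 2·6+3·5 = 27 | 6·2+5·3 = 27
gcd(2,3,6,5) = 1

Coefficients: [2, 3, 6, 5]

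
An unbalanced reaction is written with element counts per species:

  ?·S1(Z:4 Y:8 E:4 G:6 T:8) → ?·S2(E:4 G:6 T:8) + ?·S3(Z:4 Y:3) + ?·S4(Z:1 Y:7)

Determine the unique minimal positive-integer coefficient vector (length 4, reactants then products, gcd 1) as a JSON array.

Z: 5·4 = 20 | 5·0+4·4+4·1 = 20
Y: 5·8 = 40 | 5·0+4·3+4·7 = 40
E: 5·4 = 20 | 5·4+4·0+4·0 = 20
G: 5·6 = 30 | 5·6+4·0+4·0 = 30
T: 5·8 = 40 | 5·8+4·0+4·0 = 40
gcd(5,5,4,4) = 1

Coefficients: [5, 5, 4, 4]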